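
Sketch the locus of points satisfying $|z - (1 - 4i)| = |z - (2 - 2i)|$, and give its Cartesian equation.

|z - z1| = |z - z2| means z is equidistant from z1 and z2,
i.e. the perpendicular bisector of the segment from (1, -4) to (2, -2) (midpoint (3/2, -3)).
With z = x + yi, square both sides:
(x - 1)^2 + (y - (-4))^2 = (x - 2)^2 + (y - (-2))^2
The x^2 and y^2 terms cancel: 2x + 4y = 8 - 17 = -9
Simplify: 2x + 4y = -9
Locus: Perpendicular bisector of the segment from (1, -4) to (2, -2): the line 2x + 4y = -9


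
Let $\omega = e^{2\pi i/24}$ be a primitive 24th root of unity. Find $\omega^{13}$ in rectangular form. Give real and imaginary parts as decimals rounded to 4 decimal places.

ω^13 = e^(2πi·13/24) = e^(i·13π/12)
= cos(13π/12) + i sin(13π/12)
= -0.9659 - 0.2588i


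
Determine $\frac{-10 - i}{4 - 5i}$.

Multiply numerator and denominator by conjugate (4 + 5i):
= (-10 - i)(4 + 5i) / (4^2 + (-5)^2)
= (-35 - 54i) / 41
= -35/41 - (54/41)i


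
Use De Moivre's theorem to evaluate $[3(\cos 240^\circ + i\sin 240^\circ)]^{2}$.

By De Moivre: z^n = r^n(cos(nθ) + i sin(nθ))
= 3^2(cos(2*240°) + i sin(2*240°))
= 9(cos 120° + i sin 120°)
= -9/2 + (9*sqrt(3)/2)i


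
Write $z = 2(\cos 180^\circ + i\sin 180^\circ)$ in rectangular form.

a = r cos θ = 2 * -1 = -2
b = r sin θ = 2 * 0 = 0
z = -2


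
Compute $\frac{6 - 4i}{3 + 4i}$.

Multiply numerator and denominator by conjugate (3 - 4i):
= (6 - 4i)(3 - 4i) / (3^2 + 4^2)
= (2 - 36i) / 25
= 2/25 - (36/25)i


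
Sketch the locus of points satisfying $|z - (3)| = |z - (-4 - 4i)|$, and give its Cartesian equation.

|z - z1| = |z - z2| means z is equidistant from z1 and z2,
i.e. the perpendicular bisector of the segment from (3, 0) to (-4, -4) (midpoint (-1/2, -2)).
With z = x + yi, square both sides:
(x - 3)^2 + (y - 0)^2 = (x - (-4))^2 + (y - (-4))^2
The x^2 and y^2 terms cancel: -14x + (-8)y = 32 - 9 = 23
Simplify: 14x + 8y = -23
Locus: Perpendicular bisector of the segment from (3, 0) to (-4, -4): the line 14x + 8y = -23


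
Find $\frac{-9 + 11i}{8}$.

Divisor is real, so divide each part by 8:
= -9/8 + (11/8)i


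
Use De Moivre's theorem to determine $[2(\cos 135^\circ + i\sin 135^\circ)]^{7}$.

By De Moivre: z^n = r^n(cos(nθ) + i sin(nθ))
= 2^7(cos(7*135°) + i sin(7*135°))
= 128(cos 225° + i sin 225°)
= -64*sqrt(2) - 64*sqrt(2)i


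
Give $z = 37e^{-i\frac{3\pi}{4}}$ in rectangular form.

a = r cos θ = 37 * -sqrt(2)/2 = -37*sqrt(2)/2
b = r sin θ = 37 * -sqrt(2)/2 = -37*sqrt(2)/2
z = -37*sqrt(2)/2 - (37*sqrt(2)/2)i


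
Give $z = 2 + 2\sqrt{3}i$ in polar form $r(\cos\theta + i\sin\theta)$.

r = |z| = sqrt(a^2 + b^2) = sqrt((2)^2 + (2*sqrt(3))^2) = sqrt(4 + 12) = sqrt(16) = 4
θ = arctan(b/a) = arctan(3.4641/2) (quadrant-adjusted) = 60°
z = 4(cos 60° + i sin 60°)


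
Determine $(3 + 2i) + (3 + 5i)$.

(3 + 3) + (2 + 5)i = 6 + 7i


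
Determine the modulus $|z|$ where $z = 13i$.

|z| = sqrt(a^2 + b^2) = sqrt(0^2 + 13^2) = sqrt(169) = 13


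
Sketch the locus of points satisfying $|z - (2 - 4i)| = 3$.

|z - z0| = r describes a circle centered at z0 with radius r
Here z0 = 2 - 4i and r = 3
Locus: Circle centered at (2, -4) with radius 3


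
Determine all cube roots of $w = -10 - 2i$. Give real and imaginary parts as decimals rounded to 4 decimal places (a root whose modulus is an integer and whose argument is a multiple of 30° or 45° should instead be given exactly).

|w| = sqrt(104) ≈ 10.198039, arg(w) ≈ 191.309932°
Root modulus = sqrt(104)^(1/3) ≈ 2.168564
Root arguments: θ_k = (arg(w) + 360°k)/3 for k = 0, 1, ..., 2
Compute each root as (root modulus)(cos θ_k + i sin θ_k) using full-precision intermediates, then round to 4 decimal places.
Roots: 0.9585 + 1.9453i, -2.1639 - 0.1426i, 1.2054 - 1.8027i


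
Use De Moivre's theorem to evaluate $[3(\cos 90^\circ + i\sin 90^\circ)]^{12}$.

By De Moivre: z^n = r^n(cos(nθ) + i sin(nθ))
= 3^12(cos(12*90°) + i sin(12*90°))
= 531441(cos 0° + i sin 0°)
= 531441


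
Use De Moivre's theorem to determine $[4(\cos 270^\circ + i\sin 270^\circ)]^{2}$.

By De Moivre: z^n = r^n(cos(nθ) + i sin(nθ))
= 4^2(cos(2*270°) + i sin(2*270°))
= 16(cos 180° + i sin 180°)
= -16


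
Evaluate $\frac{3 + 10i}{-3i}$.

Multiply numerator and denominator by conjugate (3i):
= (3 + 10i)(3i) / (0^2 + (-3)^2)
= (-30 + 9i) / 9
Divide through by 3: (-10 + 3i) / 3
= -10/3 + i


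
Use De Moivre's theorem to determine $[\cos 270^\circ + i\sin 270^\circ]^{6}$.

By De Moivre: z^n = r^n(cos(nθ) + i sin(nθ))
= 1^6(cos(6*270°) + i sin(6*270°))
= 1(cos 180° + i sin 180°)
= -1


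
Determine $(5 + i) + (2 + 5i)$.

(5 + 2) + (1 + 5)i = 7 + 6i


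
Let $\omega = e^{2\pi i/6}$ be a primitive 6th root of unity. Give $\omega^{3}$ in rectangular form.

ω^3 = e^(2πi·3/6) = e^(i·1π)
= cos(1π) + i sin(1π)
= -1


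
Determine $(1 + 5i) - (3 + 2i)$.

(1 - 3) + (5 - 2)i = -2 + 3i


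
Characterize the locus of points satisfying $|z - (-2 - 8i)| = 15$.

|z - z0| = r describes a circle centered at z0 with radius r
Here z0 = -2 - 8i and r = 15
Locus: Circle centered at (-2, -8) with radius 15


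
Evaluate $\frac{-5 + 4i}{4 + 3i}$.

Multiply numerator and denominator by conjugate (4 - 3i):
= (-5 + 4i)(4 - 3i) / (4^2 + 3^2)
= (-8 + 31i) / 25
= -8/25 + (31/25)i


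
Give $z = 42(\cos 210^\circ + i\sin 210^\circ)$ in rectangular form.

a = r cos θ = 42 * -sqrt(3)/2 = -21*sqrt(3)
b = r sin θ = 42 * -1/2 = -21
z = -21*sqrt(3) - 21i


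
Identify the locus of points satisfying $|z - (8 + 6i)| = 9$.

|z - z0| = r describes a circle centered at z0 with radius r
Here z0 = 8 + 6i and r = 9
Locus: Circle centered at (8, 6) with radius 9


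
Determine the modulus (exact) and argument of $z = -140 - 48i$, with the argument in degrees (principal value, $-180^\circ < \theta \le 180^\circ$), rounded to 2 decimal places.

|z| = sqrt((-140)^2 + (-48)^2) = 148
arg(z) = arctan(b/a) = arctan(-48/-140) (quadrant-adjusted) = -161.08°


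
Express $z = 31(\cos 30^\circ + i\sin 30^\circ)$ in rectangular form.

a = r cos θ = 31 * sqrt(3)/2 = 31*sqrt(3)/2
b = r sin θ = 31 * 1/2 = 31/2
z = 31*sqrt(3)/2 + (31/2)i


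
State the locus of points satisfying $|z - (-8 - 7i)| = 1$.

|z - z0| = r describes a circle centered at z0 with radius r
Here z0 = -8 - 7i and r = 1
Locus: Circle centered at (-8, -7) with radius 1


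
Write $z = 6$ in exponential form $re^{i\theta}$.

r = |z| = sqrt((6)^2 + (0)^2) = sqrt(36 + 0) = sqrt(36) = 6
b = 0 and a > 0, so z lies on the positive real axis: θ = 0
z = 6e^(i*0) = 6


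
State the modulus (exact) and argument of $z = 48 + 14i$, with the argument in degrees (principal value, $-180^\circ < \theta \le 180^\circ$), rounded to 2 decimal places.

|z| = sqrt(48^2 + 14^2) = 50
arg(z) = arctan(b/a) = arctan(14/48) (quadrant-adjusted) = 16.26°


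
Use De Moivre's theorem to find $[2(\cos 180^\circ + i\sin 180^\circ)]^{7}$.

By De Moivre: z^n = r^n(cos(nθ) + i sin(nθ))
= 2^7(cos(7*180°) + i sin(7*180°))
= 128(cos 180° + i sin 180°)
= -128


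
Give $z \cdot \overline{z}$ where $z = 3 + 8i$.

z * conjugate(z) = |z|^2 = a^2 + b^2
= 3^2 + 8^2 = 73


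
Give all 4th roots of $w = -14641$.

|w| = 14641, arg(w) = 180°
Root modulus = 14641^(1/4) = 11
Root arguments: θ_k = (180° + 360°k)/4 for k = 0, 1, ..., 3
Roots: 11*sqrt(2)/2 + (11*sqrt(2)/2)i, -11*sqrt(2)/2 + (11*sqrt(2)/2)i, -11*sqrt(2)/2 - (11*sqrt(2)/2)i, 11*sqrt(2)/2 - (11*sqrt(2)/2)i


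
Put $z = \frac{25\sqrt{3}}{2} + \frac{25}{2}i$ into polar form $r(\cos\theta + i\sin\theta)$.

r = |z| = sqrt(a^2 + b^2) = sqrt((25*sqrt(3)/2)^2 + (25/2)^2) = sqrt(1875/4 + 625/4) = sqrt(625) = 25
θ = arctan(b/a) = arctan(12.5/21.6506) (quadrant-adjusted) = 30°
z = 25(cos 30° + i sin 30°)


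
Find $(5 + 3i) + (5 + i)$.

(5 + 5) + (3 + 1)i = 10 + 4i


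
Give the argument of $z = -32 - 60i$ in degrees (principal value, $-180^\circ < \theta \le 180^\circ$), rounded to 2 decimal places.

θ = arctan(b/a) = arctan(-60/-32) (quadrant-adjusted) = -118.07°


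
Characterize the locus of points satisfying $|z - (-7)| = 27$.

|z - z0| = r describes a circle centered at z0 with radius r
Here z0 = -7 and r = 27
Locus: Circle centered at (-7, 0) with radius 27


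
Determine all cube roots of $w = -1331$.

|w| = 1331, arg(w) = 180°
Root modulus = 1331^(1/3) = 11
Root arguments: θ_k = (180° + 360°k)/3 for k = 0, 1, ..., 2
Roots: 11/2 + (11*sqrt(3)/2)i, -11, 11/2 - (11*sqrt(3)/2)i


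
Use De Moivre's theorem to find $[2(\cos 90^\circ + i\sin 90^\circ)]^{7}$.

By De Moivre: z^n = r^n(cos(nθ) + i sin(nθ))
= 2^7(cos(7*90°) + i sin(7*90°))
= 128(cos 270° + i sin 270°)
= -128i


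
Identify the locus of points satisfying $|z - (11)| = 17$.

|z - z0| = r describes a circle centered at z0 with radius r
Here z0 = 11 and r = 17
Locus: Circle centered at (11, 0) with radius 17


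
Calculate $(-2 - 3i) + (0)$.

(-2 + 0) + (-3 + 0)i = -2 - 3i


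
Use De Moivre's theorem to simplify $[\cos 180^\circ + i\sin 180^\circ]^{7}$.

By De Moivre: z^n = r^n(cos(nθ) + i sin(nθ))
= 1^7(cos(7*180°) + i sin(7*180°))
= 1(cos 180° + i sin 180°)
= -1


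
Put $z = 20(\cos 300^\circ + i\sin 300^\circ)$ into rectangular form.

a = r cos θ = 20 * 1/2 = 10
b = r sin θ = 20 * -sqrt(3)/2 = -10*sqrt(3)
z = 10 - 10*sqrt(3)i


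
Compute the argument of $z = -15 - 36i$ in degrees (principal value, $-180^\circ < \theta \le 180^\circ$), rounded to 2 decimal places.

θ = arctan(b/a) = arctan(-36/-15) (quadrant-adjusted) = -112.62°


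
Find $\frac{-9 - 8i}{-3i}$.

Multiply numerator and denominator by conjugate (3i):
= (-9 - 8i)(3i) / (0^2 + (-3)^2)
= (24 - 27i) / 9
Divide through by 3: (8 - 9i) / 3
= 8/3 - 3i


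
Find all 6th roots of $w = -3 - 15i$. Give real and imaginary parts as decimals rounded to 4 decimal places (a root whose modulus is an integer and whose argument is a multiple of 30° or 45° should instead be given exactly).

|w| = sqrt(234) ≈ 15.297059, arg(w) ≈ 258.690068°
Root modulus = sqrt(234)^(1/6) ≈ 1.575559
Root arguments: θ_k = (arg(w) + 360°k)/6 for k = 0, 1, ..., 5
Compute each root as (root modulus)(cos θ_k + i sin θ_k) using full-precision intermediates, then round to 4 decimal places.
Roots: 1.1501 + 1.0768i, -0.3575 + 1.5345i, -1.5076 + 0.4576i, -1.1501 - 1.0768i, 0.3575 - 1.5345i, 1.5076 - 0.4576i


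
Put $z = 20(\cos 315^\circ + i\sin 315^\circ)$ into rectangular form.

a = r cos θ = 20 * sqrt(2)/2 = 10*sqrt(2)
b = r sin θ = 20 * -sqrt(2)/2 = -10*sqrt(2)
z = 10*sqrt(2) - 10*sqrt(2)i


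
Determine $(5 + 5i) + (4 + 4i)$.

(5 + 4) + (5 + 4)i = 9 + 9i


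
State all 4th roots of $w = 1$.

|w| = 1, arg(w) = 0°
Root modulus = 1^(1/4) = 1
Root arguments: θ_k = (0° + 360°k)/4 for k = 0, 1, ..., 3
Roots: 1, i, -1, -i


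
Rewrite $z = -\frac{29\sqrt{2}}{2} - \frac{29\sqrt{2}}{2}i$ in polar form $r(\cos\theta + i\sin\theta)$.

r = |z| = sqrt(a^2 + b^2) = sqrt((-29*sqrt(2)/2)^2 + (-29*sqrt(2)/2)^2) = sqrt(841/2 + 841/2) = sqrt(841) = 29
θ = arctan(b/a) = arctan(-20.5061/-20.5061) (quadrant-adjusted) = 225°
z = 29(cos 225° + i sin 225°)


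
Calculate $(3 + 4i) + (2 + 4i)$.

(3 + 2) + (4 + 4)i = 5 + 8i


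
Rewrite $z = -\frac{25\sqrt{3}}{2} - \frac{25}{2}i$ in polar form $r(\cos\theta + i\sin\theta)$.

r = |z| = sqrt(a^2 + b^2) = sqrt((-25*sqrt(3)/2)^2 + (-25/2)^2) = sqrt(1875/4 + 625/4) = sqrt(625) = 25
θ = arctan(b/a) = arctan(-12.5/-21.6506) (quadrant-adjusted) = 210°
z = 25(cos 210° + i sin 210°)


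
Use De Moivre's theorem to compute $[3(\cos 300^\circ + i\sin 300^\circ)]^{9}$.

By De Moivre: z^n = r^n(cos(nθ) + i sin(nθ))
= 3^9(cos(9*300°) + i sin(9*300°))
= 19683(cos 180° + i sin 180°)
= -19683


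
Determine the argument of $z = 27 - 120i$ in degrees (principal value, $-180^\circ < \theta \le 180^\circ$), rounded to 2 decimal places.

θ = arctan(b/a) = arctan(-120/27) (quadrant-adjusted) = -77.32°


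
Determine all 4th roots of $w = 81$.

|w| = 81, arg(w) = 0°
Root modulus = 81^(1/4) = 3
Root arguments: θ_k = (0° + 360°k)/4 for k = 0, 1, ..., 3
Roots: 3, 3i, -3, -3i


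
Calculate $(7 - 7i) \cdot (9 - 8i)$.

(a1*a2 - b1*b2) + (a1*b2 + b1*a2)i
= (63 - 56) + (-56 + (-63))i
= 7 - 119i


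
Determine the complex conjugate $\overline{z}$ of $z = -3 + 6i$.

If z = a + bi, then conjugate(z) = a - bi
conjugate(-3 + 6i) = -3 - 6i


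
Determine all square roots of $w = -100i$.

|w| = 100, arg(w) = 270°
Root modulus = 100^(1/2) = 10
Root arguments: θ_k = (270° + 360°k)/2 for k = 0, 1, ..., 1
Roots: -5*sqrt(2) + 5*sqrt(2)i, 5*sqrt(2) - 5*sqrt(2)i


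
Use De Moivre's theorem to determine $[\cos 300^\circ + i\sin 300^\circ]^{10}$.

By De Moivre: z^n = r^n(cos(nθ) + i sin(nθ))
= 1^10(cos(10*300°) + i sin(10*300°))
= 1(cos 120° + i sin 120°)
= -1/2 + (sqrt(3)/2)i


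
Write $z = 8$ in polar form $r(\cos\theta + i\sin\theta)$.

r = |z| = sqrt(a^2 + b^2) = sqrt((8)^2 + (0)^2) = sqrt(64 + 0) = sqrt(64) = 8
b = 0 and a > 0, so z lies on the positive real axis: θ = 0°
z = 8(cos 0° + i sin 0°)


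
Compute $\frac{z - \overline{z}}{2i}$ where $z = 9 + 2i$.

z - conjugate(z) = 2bi
(z - conjugate(z))/(2i) = 2bi/(2i) = b = 2


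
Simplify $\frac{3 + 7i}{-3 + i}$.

Multiply numerator and denominator by conjugate (-3 - i):
= (3 + 7i)(-3 - i) / ((-3)^2 + 1^2)
= (-2 - 24i) / 10
Divide through by 2: (-1 - 12i) / 5
= -1/5 - (12/5)i


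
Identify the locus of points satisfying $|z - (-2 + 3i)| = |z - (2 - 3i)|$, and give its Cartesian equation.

|z - z1| = |z - z2| means z is equidistant from z1 and z2,
i.e. the perpendicular bisector of the segment from (-2, 3) to (2, -3) (midpoint (0, 0)).
With z = x + yi, square both sides:
(x - (-2))^2 + (y - 3)^2 = (x - 2)^2 + (y - (-3))^2
The x^2 and y^2 terms cancel: 8x + (-12)y = 13 - 13 = 0
Simplify: 2x - 3y = 0
Locus: Perpendicular bisector of the segment from (-2, 3) to (2, -3): the line 2x - 3y = 0


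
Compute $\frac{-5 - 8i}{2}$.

Divisor is real, so divide each part by 2:
= -5/2 - 4i


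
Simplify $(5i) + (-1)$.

(0 + (-1)) + (5 + 0)i = -1 + 5i


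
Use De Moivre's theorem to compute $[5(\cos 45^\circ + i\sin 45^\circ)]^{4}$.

By De Moivre: z^n = r^n(cos(nθ) + i sin(nθ))
= 5^4(cos(4*45°) + i sin(4*45°))
= 625(cos 180° + i sin 180°)
= -625


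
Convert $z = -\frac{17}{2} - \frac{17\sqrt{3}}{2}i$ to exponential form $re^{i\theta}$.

r = |z| = sqrt((-17/2)^2 + (-17*sqrt(3)/2)^2) = sqrt(289/4 + 867/4) = sqrt(289) = 17
θ = arctan(b/a) = arctan(-14.7224/-8.5) (quadrant-adjusted) = -120° = -2π/3
z = 17e^(-i*2π/3)


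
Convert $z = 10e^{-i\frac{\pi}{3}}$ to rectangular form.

a = r cos θ = 10 * 1/2 = 5
b = r sin θ = 10 * -sqrt(3)/2 = -5*sqrt(3)
z = 5 - 5*sqrt(3)i


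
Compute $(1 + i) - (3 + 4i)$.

(1 - 3) + (1 - 4)i = -2 - 3i


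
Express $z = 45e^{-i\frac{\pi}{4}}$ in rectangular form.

a = r cos θ = 45 * sqrt(2)/2 = 45*sqrt(2)/2
b = r sin θ = 45 * -sqrt(2)/2 = -45*sqrt(2)/2
z = 45*sqrt(2)/2 - (45*sqrt(2)/2)i


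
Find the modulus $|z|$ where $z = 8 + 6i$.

|z| = sqrt(a^2 + b^2) = sqrt(8^2 + 6^2) = sqrt(100) = 10


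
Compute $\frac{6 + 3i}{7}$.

Divisor is real, so divide each part by 7:
= 6/7 + (3/7)i


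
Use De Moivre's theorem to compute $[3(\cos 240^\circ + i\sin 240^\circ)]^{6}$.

By De Moivre: z^n = r^n(cos(nθ) + i sin(nθ))
= 3^6(cos(6*240°) + i sin(6*240°))
= 729(cos 0° + i sin 0°)
= 729


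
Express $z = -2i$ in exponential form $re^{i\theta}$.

r = |z| = sqrt((0)^2 + (-2)^2) = sqrt(0 + 4) = sqrt(4) = 2
a = 0 and b < 0, so z lies on the negative imaginary axis: θ = -90° = -π/2
z = 2e^(-i*π/2)


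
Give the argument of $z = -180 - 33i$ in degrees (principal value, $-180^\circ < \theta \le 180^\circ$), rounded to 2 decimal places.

θ = arctan(b/a) = arctan(-33/-180) (quadrant-adjusted) = -169.61°


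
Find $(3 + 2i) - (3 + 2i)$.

(3 - 3) + (2 - 2)i = 0


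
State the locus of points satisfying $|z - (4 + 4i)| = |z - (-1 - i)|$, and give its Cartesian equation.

|z - z1| = |z - z2| means z is equidistant from z1 and z2,
i.e. the perpendicular bisector of the segment from (4, 4) to (-1, -1) (midpoint (3/2, 3/2)).
With z = x + yi, square both sides:
(x - 4)^2 + (y - 4)^2 = (x - (-1))^2 + (y - (-1))^2
The x^2 and y^2 terms cancel: -10x + (-10)y = 2 - 32 = -30
Simplify: x + y = 3
Locus: Perpendicular bisector of the segment from (4, 4) to (-1, -1): the line x + y = 3


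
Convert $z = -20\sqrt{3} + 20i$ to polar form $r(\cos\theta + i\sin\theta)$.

r = |z| = sqrt(a^2 + b^2) = sqrt((-20*sqrt(3))^2 + (20)^2) = sqrt(1200 + 400) = sqrt(1600) = 40
θ = arctan(b/a) = arctan(20/-34.641) (quadrant-adjusted) = 150°
z = 40(cos 150° + i sin 150°)


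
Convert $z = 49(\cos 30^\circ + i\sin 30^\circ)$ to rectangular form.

a = r cos θ = 49 * sqrt(3)/2 = 49*sqrt(3)/2
b = r sin θ = 49 * 1/2 = 49/2
z = 49*sqrt(3)/2 + (49/2)i


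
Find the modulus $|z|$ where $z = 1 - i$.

|z| = sqrt(a^2 + b^2) = sqrt(1^2 + (-1)^2) = sqrt(2) = sqrt(2)


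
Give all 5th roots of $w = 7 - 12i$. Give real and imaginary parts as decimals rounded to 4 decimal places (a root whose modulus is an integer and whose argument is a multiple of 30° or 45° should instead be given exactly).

|w| = sqrt(193) ≈ 13.892444, arg(w) ≈ 300.256437°
Root modulus = sqrt(193)^(1/5) ≈ 1.692605
Root arguments: θ_k = (arg(w) + 360°k)/5 for k = 0, 1, ..., 4
Compute each root as (root modulus)(cos θ_k + i sin θ_k) using full-precision intermediates, then round to 4 decimal places.
Roots: 0.8450 + 1.4666i, -1.1337 + 1.2568i, -1.5457 - 0.6898i, 0.1784 - 1.6832i, 1.6559 - 0.3504i


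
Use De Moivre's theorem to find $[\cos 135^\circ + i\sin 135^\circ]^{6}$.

By De Moivre: z^n = r^n(cos(nθ) + i sin(nθ))
= 1^6(cos(6*135°) + i sin(6*135°))
= 1(cos 90° + i sin 90°)
= i


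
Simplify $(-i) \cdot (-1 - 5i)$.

(a1*a2 - b1*b2) + (a1*b2 + b1*a2)i
= (0 - 5) + (0 + 1)i
= -5 + i


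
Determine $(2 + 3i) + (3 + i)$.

(2 + 3) + (3 + 1)i = 5 + 4i


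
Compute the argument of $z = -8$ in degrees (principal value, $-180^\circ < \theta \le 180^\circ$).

b = 0 and a < 0, so z lies on the negative real axis: θ = 180°


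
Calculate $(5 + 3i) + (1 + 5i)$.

(5 + 1) + (3 + 5)i = 6 + 8i


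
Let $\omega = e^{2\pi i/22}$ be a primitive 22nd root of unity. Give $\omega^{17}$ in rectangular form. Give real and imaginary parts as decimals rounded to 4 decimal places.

ω^17 = e^(2πi·17/22) = e^(i·17π/11)
= cos(17π/11) + i sin(17π/11)
= 0.1423 - 0.9898i


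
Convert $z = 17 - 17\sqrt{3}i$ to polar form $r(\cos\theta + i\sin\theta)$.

r = |z| = sqrt(a^2 + b^2) = sqrt((17)^2 + (-17*sqrt(3))^2) = sqrt(289 + 867) = sqrt(1156) = 34
θ = arctan(b/a) = arctan(-29.4449/17) (quadrant-adjusted) = 300°
z = 34(cos 300° + i sin 300°)


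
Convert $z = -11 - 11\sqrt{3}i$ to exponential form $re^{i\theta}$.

r = |z| = sqrt((-11)^2 + (-11*sqrt(3))^2) = sqrt(121 + 363) = sqrt(484) = 22
θ = arctan(b/a) = arctan(-19.0526/-11) (quadrant-adjusted) = -120° = -2π/3
z = 22e^(-i*2π/3)


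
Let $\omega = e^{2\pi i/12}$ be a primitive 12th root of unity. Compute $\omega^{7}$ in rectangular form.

ω^7 = e^(2πi·7/12) = e^(i·7π/6)
= cos(7π/6) + i sin(7π/6)
= -sqrt(3)/2 - (1/2)i


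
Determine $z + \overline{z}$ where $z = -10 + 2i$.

z + conjugate(z) = (a + bi) + (a - bi) = 2a
= 2 * (-10) = -20


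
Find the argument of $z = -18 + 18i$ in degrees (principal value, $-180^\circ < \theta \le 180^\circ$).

θ = arctan(b/a) = arctan(18/-18) (quadrant-adjusted) = 135°


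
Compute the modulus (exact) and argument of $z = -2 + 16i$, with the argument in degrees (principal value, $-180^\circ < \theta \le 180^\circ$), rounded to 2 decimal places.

|z| = sqrt((-2)^2 + 16^2) = sqrt(260)
arg(z) = arctan(b/a) = arctan(16/-2) (quadrant-adjusted) = 97.13°


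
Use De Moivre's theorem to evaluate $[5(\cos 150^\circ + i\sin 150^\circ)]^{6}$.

By De Moivre: z^n = r^n(cos(nθ) + i sin(nθ))
= 5^6(cos(6*150°) + i sin(6*150°))
= 15625(cos 180° + i sin 180°)
= -15625


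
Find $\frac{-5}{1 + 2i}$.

Multiply numerator and denominator by conjugate (1 - 2i):
= (-5)(1 - 2i) / (1^2 + 2^2)
= (-5 + 10i) / 5
= -1 + 2i


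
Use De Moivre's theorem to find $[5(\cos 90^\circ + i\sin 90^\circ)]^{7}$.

By De Moivre: z^n = r^n(cos(nθ) + i sin(nθ))
= 5^7(cos(7*90°) + i sin(7*90°))
= 78125(cos 270° + i sin 270°)
= -78125i


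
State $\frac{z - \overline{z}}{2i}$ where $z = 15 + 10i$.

z - conjugate(z) = 2bi
(z - conjugate(z))/(2i) = 2bi/(2i) = b = 10


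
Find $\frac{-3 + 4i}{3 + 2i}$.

Multiply numerator and denominator by conjugate (3 - 2i):
= (-3 + 4i)(3 - 2i) / (3^2 + 2^2)
= (-1 + 18i) / 13
= -1/13 + (18/13)i


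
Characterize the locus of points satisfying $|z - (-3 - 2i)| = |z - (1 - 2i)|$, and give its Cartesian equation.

|z - z1| = |z - z2| means z is equidistant from z1 and z2,
i.e. the perpendicular bisector of the segment from (-3, -2) to (1, -2) (midpoint (-1, -2)).
With z = x + yi, square both sides:
(x - (-3))^2 + (y - (-2))^2 = (x - 1)^2 + (y - (-2))^2
The x^2 and y^2 terms cancel: 8x + 0y = 5 - 13 = -8
Simplify: x = -1
Locus: Perpendicular bisector of the segment from (-3, -2) to (1, -2): the line x = -1


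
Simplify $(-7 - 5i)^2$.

(a + bi)^2 = a^2 - b^2 + 2abi
= (-7)^2 - (-5)^2 + 2*(-7)*(-5)i
= 24 + 70i


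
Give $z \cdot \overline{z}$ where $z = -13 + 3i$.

z * conjugate(z) = |z|^2 = a^2 + b^2
= (-13)^2 + 3^2 = 178


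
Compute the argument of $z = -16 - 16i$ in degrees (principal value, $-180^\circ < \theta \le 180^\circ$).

θ = arctan(b/a) = arctan(-16/-16) (quadrant-adjusted) = -135°


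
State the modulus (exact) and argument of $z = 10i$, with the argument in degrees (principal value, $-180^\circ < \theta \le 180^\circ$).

|z| = sqrt(0^2 + 10^2) = 10
a = 0 and b > 0, so z lies on the positive imaginary axis: arg(z) = 90°


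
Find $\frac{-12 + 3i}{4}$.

Divisor is real, so divide each part by 4:
= -3 + (3/4)i


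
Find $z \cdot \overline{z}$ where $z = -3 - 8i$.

z * conjugate(z) = |z|^2 = a^2 + b^2
= (-3)^2 + (-8)^2 = 73


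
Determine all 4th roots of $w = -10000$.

|w| = 10000, arg(w) = 180°
Root modulus = 10000^(1/4) = 10
Root arguments: θ_k = (180° + 360°k)/4 for k = 0, 1, ..., 3
Roots: 5*sqrt(2) + 5*sqrt(2)i, -5*sqrt(2) + 5*sqrt(2)i, -5*sqrt(2) - 5*sqrt(2)i, 5*sqrt(2) - 5*sqrt(2)i


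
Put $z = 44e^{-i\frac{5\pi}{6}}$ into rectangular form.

a = r cos θ = 44 * -sqrt(3)/2 = -22*sqrt(3)
b = r sin θ = 44 * -1/2 = -22
z = -22*sqrt(3) - 22i


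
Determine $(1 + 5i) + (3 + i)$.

(1 + 3) + (5 + 1)i = 4 + 6i


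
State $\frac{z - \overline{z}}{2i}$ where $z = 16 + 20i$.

z - conjugate(z) = 2bi
(z - conjugate(z))/(2i) = 2bi/(2i) = b = 20


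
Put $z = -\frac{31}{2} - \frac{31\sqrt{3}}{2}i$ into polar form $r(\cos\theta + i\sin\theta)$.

r = |z| = sqrt(a^2 + b^2) = sqrt((-31/2)^2 + (-31*sqrt(3)/2)^2) = sqrt(961/4 + 2883/4) = sqrt(961) = 31
θ = arctan(b/a) = arctan(-26.8468/-15.5) (quadrant-adjusted) = 240°
z = 31(cos 240° + i sin 240°)


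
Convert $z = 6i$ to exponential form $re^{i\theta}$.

r = |z| = sqrt((0)^2 + (6)^2) = sqrt(0 + 36) = sqrt(36) = 6
a = 0 and b > 0, so z lies on the positive imaginary axis: θ = 90° = π/2
z = 6e^(i*π/2)


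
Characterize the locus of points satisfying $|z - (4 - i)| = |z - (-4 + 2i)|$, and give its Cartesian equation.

|z - z1| = |z - z2| means z is equidistant from z1 and z2,
i.e. the perpendicular bisector of the segment from (4, -1) to (-4, 2) (midpoint (0, 1/2)).
With z = x + yi, square both sides:
(x - 4)^2 + (y - (-1))^2 = (x - (-4))^2 + (y - 2)^2
The x^2 and y^2 terms cancel: -16x + 6y = 20 - 17 = 3
Simplify: 16x - 6y = -3
Locus: Perpendicular bisector of the segment from (4, -1) to (-4, 2): the line 16x - 6y = -3


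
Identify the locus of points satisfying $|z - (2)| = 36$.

|z - z0| = r describes a circle centered at z0 with radius r
Here z0 = 2 and r = 36
Locus: Circle centered at (2, 0) with radius 36


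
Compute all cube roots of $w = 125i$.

|w| = 125, arg(w) = 90°
Root modulus = 125^(1/3) = 5
Root arguments: θ_k = (90° + 360°k)/3 for k = 0, 1, ..., 2
Roots: 5*sqrt(3)/2 + (5/2)i, -5*sqrt(3)/2 + (5/2)i, -5i


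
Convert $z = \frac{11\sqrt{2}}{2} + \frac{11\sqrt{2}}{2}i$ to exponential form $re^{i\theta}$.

r = |z| = sqrt((11*sqrt(2)/2)^2 + (11*sqrt(2)/2)^2) = sqrt(121/2 + 121/2) = sqrt(121) = 11
θ = arctan(b/a) = arctan(7.7782/7.7782) (quadrant-adjusted) = 45° = π/4
z = 11e^(i*π/4)


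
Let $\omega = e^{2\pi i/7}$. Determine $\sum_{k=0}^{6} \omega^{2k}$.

Let ζ = ω^2 = e^(2πi·2/7). Since 7 ∤ 2, ζ ≠ 1.
Sum = Σ_{k=0}^{6} ζ^k = (ζ^7 - 1)/(ζ - 1) = (ω^{2·7} - 1)/(ζ - 1) = (1 - 1)/(ζ - 1) = 0


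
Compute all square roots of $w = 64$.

|w| = 64, arg(w) = 0°
Root modulus = 64^(1/2) = 8
Root arguments: θ_k = (0° + 360°k)/2 for k = 0, 1, ..., 1
Roots: 8, -8


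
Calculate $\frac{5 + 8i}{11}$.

Divisor is real, so divide each part by 11:
= 5/11 + (8/11)i


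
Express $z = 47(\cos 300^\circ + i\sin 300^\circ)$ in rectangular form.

a = r cos θ = 47 * 1/2 = 47/2
b = r sin θ = 47 * -sqrt(3)/2 = -47*sqrt(3)/2
z = 47/2 - (47*sqrt(3)/2)i


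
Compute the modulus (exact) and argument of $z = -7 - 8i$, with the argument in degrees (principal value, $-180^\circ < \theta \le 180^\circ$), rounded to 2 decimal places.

|z| = sqrt((-7)^2 + (-8)^2) = sqrt(113)
arg(z) = arctan(b/a) = arctan(-8/-7) (quadrant-adjusted) = -131.19°


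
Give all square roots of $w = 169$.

|w| = 169, arg(w) = 0°
Root modulus = 169^(1/2) = 13
Root arguments: θ_k = (0° + 360°k)/2 for k = 0, 1, ..., 1
Roots: 13, -13


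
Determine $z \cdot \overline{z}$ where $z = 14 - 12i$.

z * conjugate(z) = |z|^2 = a^2 + b^2
= 14^2 + (-12)^2 = 340


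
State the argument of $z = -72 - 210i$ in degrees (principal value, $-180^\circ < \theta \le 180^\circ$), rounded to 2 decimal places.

θ = arctan(b/a) = arctan(-210/-72) (quadrant-adjusted) = -108.92°


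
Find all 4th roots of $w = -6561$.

|w| = 6561, arg(w) = 180°
Root modulus = 6561^(1/4) = 9
Root arguments: θ_k = (180° + 360°k)/4 for k = 0, 1, ..., 3
Roots: 9*sqrt(2)/2 + (9*sqrt(2)/2)i, -9*sqrt(2)/2 + (9*sqrt(2)/2)i, -9*sqrt(2)/2 - (9*sqrt(2)/2)i, 9*sqrt(2)/2 - (9*sqrt(2)/2)i


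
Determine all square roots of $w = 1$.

|w| = 1, arg(w) = 0°
Root modulus = 1^(1/2) = 1
Root arguments: θ_k = (0° + 360°k)/2 for k = 0, 1, ..., 1
Roots: 1, -1


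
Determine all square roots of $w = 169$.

|w| = 169, arg(w) = 0°
Root modulus = 169^(1/2) = 13
Root arguments: θ_k = (0° + 360°k)/2 for k = 0, 1, ..., 1
Roots: 13, -13


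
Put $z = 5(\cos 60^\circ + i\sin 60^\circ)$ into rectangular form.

a = r cos θ = 5 * 1/2 = 5/2
b = r sin θ = 5 * sqrt(3)/2 = 5*sqrt(3)/2
z = 5/2 + (5*sqrt(3)/2)i


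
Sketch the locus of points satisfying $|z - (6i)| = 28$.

|z - z0| = r describes a circle centered at z0 with radius r
Here z0 = 6i and r = 28
Locus: Circle centered at (0, 6) with radius 28


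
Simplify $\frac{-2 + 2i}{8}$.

Divisor is real, so divide each part by 8:
= -1/4 + (1/4)i


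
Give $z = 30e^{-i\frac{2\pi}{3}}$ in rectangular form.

a = r cos θ = 30 * -1/2 = -15
b = r sin θ = 30 * -sqrt(3)/2 = -15*sqrt(3)
z = -15 - 15*sqrt(3)i


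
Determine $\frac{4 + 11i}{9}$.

Divisor is real, so divide each part by 9:
= 4/9 + (11/9)i


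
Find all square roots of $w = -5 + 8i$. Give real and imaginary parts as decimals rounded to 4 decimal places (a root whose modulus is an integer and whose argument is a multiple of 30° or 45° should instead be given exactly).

|w| = sqrt(89) ≈ 9.433981, arg(w) ≈ 122.005383°
Root modulus = sqrt(89)^(1/2) ≈ 3.071479
Root arguments: θ_k = (arg(w) + 360°k)/2 for k = 0, 1, ..., 1
Compute each root as (root modulus)(cos θ_k + i sin θ_k) using full-precision intermediates, then round to 4 decimal places.
Roots: 1.4890 + 2.6864i, -1.4890 - 2.6864i


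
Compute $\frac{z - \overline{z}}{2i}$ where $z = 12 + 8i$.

z - conjugate(z) = 2bi
(z - conjugate(z))/(2i) = 2bi/(2i) = b = 8


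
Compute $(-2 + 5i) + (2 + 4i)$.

(-2 + 2) + (5 + 4)i = 9i


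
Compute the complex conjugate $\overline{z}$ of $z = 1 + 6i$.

If z = a + bi, then conjugate(z) = a - bi
conjugate(1 + 6i) = 1 - 6i


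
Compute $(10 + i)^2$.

(a + bi)^2 = a^2 - b^2 + 2abi
= 10^2 - 1^2 + 2*10*1i
= 99 + 20i


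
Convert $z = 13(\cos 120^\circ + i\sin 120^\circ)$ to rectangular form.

a = r cos θ = 13 * -1/2 = -13/2
b = r sin θ = 13 * sqrt(3)/2 = 13*sqrt(3)/2
z = -13/2 + (13*sqrt(3)/2)i


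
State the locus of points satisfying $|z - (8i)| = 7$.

|z - z0| = r describes a circle centered at z0 with radius r
Here z0 = 8i and r = 7
Locus: Circle centered at (0, 8) with radius 7


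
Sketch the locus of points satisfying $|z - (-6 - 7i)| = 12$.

|z - z0| = r describes a circle centered at z0 with radius r
Here z0 = -6 - 7i and r = 12
Locus: Circle centered at (-6, -7) with radius 12


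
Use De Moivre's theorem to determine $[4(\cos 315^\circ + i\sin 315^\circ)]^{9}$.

By De Moivre: z^n = r^n(cos(nθ) + i sin(nθ))
= 4^9(cos(9*315°) + i sin(9*315°))
= 262144(cos 315° + i sin 315°)
= 131072*sqrt(2) - 131072*sqrt(2)i


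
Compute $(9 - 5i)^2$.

(a + bi)^2 = a^2 - b^2 + 2abi
= 9^2 - (-5)^2 + 2*9*(-5)i
= 56 - 90i


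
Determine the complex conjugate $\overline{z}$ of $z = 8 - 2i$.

If z = a + bi, then conjugate(z) = a - bi
conjugate(8 - 2i) = 8 + 2i


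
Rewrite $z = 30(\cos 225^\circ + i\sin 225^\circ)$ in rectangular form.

a = r cos θ = 30 * -sqrt(2)/2 = -15*sqrt(2)
b = r sin θ = 30 * -sqrt(2)/2 = -15*sqrt(2)
z = -15*sqrt(2) - 15*sqrt(2)i


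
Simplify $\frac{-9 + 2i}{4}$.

Divisor is real, so divide each part by 4:
= -9/4 + (1/2)i


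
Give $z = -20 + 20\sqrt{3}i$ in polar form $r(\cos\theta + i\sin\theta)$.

r = |z| = sqrt(a^2 + b^2) = sqrt((-20)^2 + (20*sqrt(3))^2) = sqrt(400 + 1200) = sqrt(1600) = 40
θ = arctan(b/a) = arctan(34.641/-20) (quadrant-adjusted) = 120°
z = 40(cos 120° + i sin 120°)


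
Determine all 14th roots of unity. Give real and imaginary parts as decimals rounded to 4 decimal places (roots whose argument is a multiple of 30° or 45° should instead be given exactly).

ω_k = e^(2πik/14) = cos(2πk/14) + i sin(2πk/14) for k = 0, 1, ..., 13
Roots: 1, 0.9010 + 0.4339i, 0.6235 + 0.7818i, 0.2225 + 0.9749i, -0.2225 + 0.9749i, -0.6235 + 0.7818i, -0.9010 + 0.4339i, -1, -0.9010 - 0.4339i, -0.6235 - 0.7818i, -0.2225 - 0.9749i, 0.2225 - 0.9749i, 0.6235 - 0.7818i, 0.9010 - 0.4339i


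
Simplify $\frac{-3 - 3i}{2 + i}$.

Multiply numerator and denominator by conjugate (2 - i):
= (-3 - 3i)(2 - i) / (2^2 + 1^2)
= (-9 - 3i) / 5
= -9/5 - (3/5)i


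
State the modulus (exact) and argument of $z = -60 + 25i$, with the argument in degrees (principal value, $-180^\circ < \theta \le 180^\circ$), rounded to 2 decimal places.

|z| = sqrt((-60)^2 + 25^2) = 65
arg(z) = arctan(b/a) = arctan(25/-60) (quadrant-adjusted) = 157.38°


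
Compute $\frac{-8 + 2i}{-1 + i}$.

Multiply numerator and denominator by conjugate (-1 - i):
= (-8 + 2i)(-1 - i) / ((-1)^2 + 1^2)
= (10 + 6i) / 2
= 5 + 3i


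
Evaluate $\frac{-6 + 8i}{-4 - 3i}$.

Multiply numerator and denominator by conjugate (-4 + 3i):
= (-6 + 8i)(-4 + 3i) / ((-4)^2 + (-3)^2)
= (-50i) / 25
= -2i


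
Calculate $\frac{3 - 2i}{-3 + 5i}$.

Multiply numerator and denominator by conjugate (-3 - 5i):
= (3 - 2i)(-3 - 5i) / ((-3)^2 + 5^2)
= (-19 - 9i) / 34
= -19/34 - (9/34)i


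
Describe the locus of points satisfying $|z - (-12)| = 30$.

|z - z0| = r describes a circle centered at z0 with radius r
Here z0 = -12 and r = 30
Locus: Circle centered at (-12, 0) with radius 30


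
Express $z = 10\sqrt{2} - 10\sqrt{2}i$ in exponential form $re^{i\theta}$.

r = |z| = sqrt((10*sqrt(2))^2 + (-10*sqrt(2))^2) = sqrt(200 + 200) = sqrt(400) = 20
θ = arctan(b/a) = arctan(-14.1421/14.1421) (quadrant-adjusted) = -45° = -π/4
z = 20e^(-i*π/4)


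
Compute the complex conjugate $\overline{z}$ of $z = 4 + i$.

If z = a + bi, then conjugate(z) = a - bi
conjugate(4 + i) = 4 - i


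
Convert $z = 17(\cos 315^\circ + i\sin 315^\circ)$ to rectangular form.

a = r cos θ = 17 * sqrt(2)/2 = 17*sqrt(2)/2
b = r sin θ = 17 * -sqrt(2)/2 = -17*sqrt(2)/2
z = 17*sqrt(2)/2 - (17*sqrt(2)/2)i


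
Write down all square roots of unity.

ω_k = e^(2πik/2) = cos(2πk/2) + i sin(2πk/2) for k = 0, 1, ..., 1
Roots: 1, -1


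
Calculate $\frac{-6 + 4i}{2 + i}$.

Multiply numerator and denominator by conjugate (2 - i):
= (-6 + 4i)(2 - i) / (2^2 + 1^2)
= (-8 + 14i) / 5
= -8/5 + (14/5)i


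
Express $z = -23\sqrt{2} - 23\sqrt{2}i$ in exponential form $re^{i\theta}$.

r = |z| = sqrt((-23*sqrt(2))^2 + (-23*sqrt(2))^2) = sqrt(1058 + 1058) = sqrt(2116) = 46
θ = arctan(b/a) = arctan(-32.5269/-32.5269) (quadrant-adjusted) = -135° = -3π/4
z = 46e^(-i*3π/4)


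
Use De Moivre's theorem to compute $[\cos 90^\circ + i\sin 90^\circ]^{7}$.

By De Moivre: z^n = r^n(cos(nθ) + i sin(nθ))
= 1^7(cos(7*90°) + i sin(7*90°))
= 1(cos 270° + i sin 270°)
= -i


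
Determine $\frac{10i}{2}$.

Divisor is real, so divide each part by 2:
= 5i


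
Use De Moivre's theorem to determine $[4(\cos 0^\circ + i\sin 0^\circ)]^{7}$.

By De Moivre: z^n = r^n(cos(nθ) + i sin(nθ))
= 4^7(cos(7*0°) + i sin(7*0°))
= 16384(cos 0° + i sin 0°)
= 16384


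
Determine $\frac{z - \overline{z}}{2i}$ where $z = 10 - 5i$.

z - conjugate(z) = 2bi
(z - conjugate(z))/(2i) = 2bi/(2i) = b = -5


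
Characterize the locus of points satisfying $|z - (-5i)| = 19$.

|z - z0| = r describes a circle centered at z0 with radius r
Here z0 = -5i and r = 19
Locus: Circle centered at (0, -5) with radius 19


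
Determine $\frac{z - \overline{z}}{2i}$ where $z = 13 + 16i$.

z - conjugate(z) = 2bi
(z - conjugate(z))/(2i) = 2bi/(2i) = b = 16


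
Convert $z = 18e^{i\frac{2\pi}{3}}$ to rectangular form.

a = r cos θ = 18 * -1/2 = -9
b = r sin θ = 18 * sqrt(3)/2 = 9*sqrt(3)
z = -9 + 9*sqrt(3)i


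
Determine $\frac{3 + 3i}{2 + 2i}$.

Multiply numerator and denominator by conjugate (2 - 2i):
= (3 + 3i)(2 - 2i) / (2^2 + 2^2)
= (12) / 8
Divide through by 4: (3) / 2
= 3/2


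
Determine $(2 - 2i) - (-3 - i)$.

(2 - (-3)) + (-2 - (-1))i = 5 - i


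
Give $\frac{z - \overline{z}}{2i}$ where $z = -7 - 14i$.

z - conjugate(z) = 2bi
(z - conjugate(z))/(2i) = 2bi/(2i) = b = -14


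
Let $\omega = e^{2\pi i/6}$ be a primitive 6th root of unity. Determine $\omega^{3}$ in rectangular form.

ω^3 = e^(2πi·3/6) = e^(i·1π)
= cos(1π) + i sin(1π)
= -1


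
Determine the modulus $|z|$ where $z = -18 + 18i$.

|z| = sqrt(a^2 + b^2) = sqrt((-18)^2 + 18^2) = sqrt(648) = sqrt(648)


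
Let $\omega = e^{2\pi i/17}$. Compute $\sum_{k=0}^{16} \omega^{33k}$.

Let ζ = ω^33 = e^(2πi·33/17). Since 17 ∤ 33, ζ ≠ 1.
Sum = Σ_{k=0}^{16} ζ^k = (ζ^17 - 1)/(ζ - 1) = (ω^{33·17} - 1)/(ζ - 1) = (1 - 1)/(ζ - 1) = 0


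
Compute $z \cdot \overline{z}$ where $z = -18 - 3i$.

z * conjugate(z) = |z|^2 = a^2 + b^2
= (-18)^2 + (-3)^2 = 333


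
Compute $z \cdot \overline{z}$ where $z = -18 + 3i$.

z * conjugate(z) = |z|^2 = a^2 + b^2
= (-18)^2 + 3^2 = 333


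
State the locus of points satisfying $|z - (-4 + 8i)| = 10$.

|z - z0| = r describes a circle centered at z0 with radius r
Here z0 = -4 + 8i and r = 10
Locus: Circle centered at (-4, 8) with radius 10


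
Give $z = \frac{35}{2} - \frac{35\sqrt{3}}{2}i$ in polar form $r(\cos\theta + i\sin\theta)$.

r = |z| = sqrt(a^2 + b^2) = sqrt((35/2)^2 + (-35*sqrt(3)/2)^2) = sqrt(1225/4 + 3675/4) = sqrt(1225) = 35
θ = arctan(b/a) = arctan(-30.3109/17.5) (quadrant-adjusted) = 300°
z = 35(cos 300° + i sin 300°)


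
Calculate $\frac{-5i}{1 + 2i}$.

Multiply numerator and denominator by conjugate (1 - 2i):
= (-5i)(1 - 2i) / (1^2 + 2^2)
= (-10 - 5i) / 5
= -2 - i


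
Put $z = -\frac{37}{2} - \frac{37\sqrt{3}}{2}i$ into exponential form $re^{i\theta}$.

r = |z| = sqrt((-37/2)^2 + (-37*sqrt(3)/2)^2) = sqrt(1369/4 + 4107/4) = sqrt(1369) = 37
θ = arctan(b/a) = arctan(-32.0429/-18.5) (quadrant-adjusted) = -120° = -2π/3
z = 37e^(-i*2π/3)


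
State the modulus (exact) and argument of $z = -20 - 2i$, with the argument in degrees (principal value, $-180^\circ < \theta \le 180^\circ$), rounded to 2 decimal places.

|z| = sqrt((-20)^2 + (-2)^2) = sqrt(404)
arg(z) = arctan(b/a) = arctan(-2/-20) (quadrant-adjusted) = -174.29°


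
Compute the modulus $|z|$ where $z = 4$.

|z| = sqrt(a^2 + b^2) = sqrt(4^2 + 0^2) = sqrt(16) = 4


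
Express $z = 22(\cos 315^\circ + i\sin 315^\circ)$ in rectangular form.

a = r cos θ = 22 * sqrt(2)/2 = 11*sqrt(2)
b = r sin θ = 22 * -sqrt(2)/2 = -11*sqrt(2)
z = 11*sqrt(2) - 11*sqrt(2)i


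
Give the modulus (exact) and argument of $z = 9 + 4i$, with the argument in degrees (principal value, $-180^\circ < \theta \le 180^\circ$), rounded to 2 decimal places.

|z| = sqrt(9^2 + 4^2) = sqrt(97)
arg(z) = arctan(b/a) = arctan(4/9) (quadrant-adjusted) = 23.96°


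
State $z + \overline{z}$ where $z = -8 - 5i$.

z + conjugate(z) = (a + bi) + (a - bi) = 2a
= 2 * (-8) = -16


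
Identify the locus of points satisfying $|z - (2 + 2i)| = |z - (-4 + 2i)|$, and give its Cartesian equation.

|z - z1| = |z - z2| means z is equidistant from z1 and z2,
i.e. the perpendicular bisector of the segment from (2, 2) to (-4, 2) (midpoint (-1, 2)).
With z = x + yi, square both sides:
(x - 2)^2 + (y - 2)^2 = (x - (-4))^2 + (y - 2)^2
The x^2 and y^2 terms cancel: -12x + 0y = 20 - 8 = 12
Simplify: x = -1
Locus: Perpendicular bisector of the segment from (2, 2) to (-4, 2): the line x = -1


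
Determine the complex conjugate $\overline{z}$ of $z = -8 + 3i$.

If z = a + bi, then conjugate(z) = a - bi
conjugate(-8 + 3i) = -8 - 3i


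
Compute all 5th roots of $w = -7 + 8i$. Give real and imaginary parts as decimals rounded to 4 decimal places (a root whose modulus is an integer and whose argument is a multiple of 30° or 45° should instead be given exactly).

|w| = sqrt(113) ≈ 10.630146, arg(w) ≈ 131.185925°
Root modulus = sqrt(113)^(1/5) ≈ 1.604382
Root arguments: θ_k = (arg(w) + 360°k)/5 for k = 0, 1, ..., 4
Compute each root as (root modulus)(cos θ_k + i sin θ_k) using full-precision intermediates, then round to 4 decimal places.
Roots: 1.4391 + 0.7093i, -0.2299 + 1.5878i, -1.5811 + 0.2721i, -0.7473 - 1.4197i, 1.1193 - 1.1495i


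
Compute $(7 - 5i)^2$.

(a + bi)^2 = a^2 - b^2 + 2abi
= 7^2 - (-5)^2 + 2*7*(-5)i
= 24 - 70i


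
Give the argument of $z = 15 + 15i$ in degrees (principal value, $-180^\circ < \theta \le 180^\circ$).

θ = arctan(b/a) = arctan(15/15) (quadrant-adjusted) = 45°


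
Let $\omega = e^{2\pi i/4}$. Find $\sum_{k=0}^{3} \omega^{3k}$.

Let ζ = ω^3 = e^(2πi·3/4). Since 4 ∤ 3, ζ ≠ 1.
Sum = Σ_{k=0}^{3} ζ^k = (ζ^4 - 1)/(ζ - 1) = (ω^{3·4} - 1)/(ζ - 1) = (1 - 1)/(ζ - 1) = 0


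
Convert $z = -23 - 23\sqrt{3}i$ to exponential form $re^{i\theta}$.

r = |z| = sqrt((-23)^2 + (-23*sqrt(3))^2) = sqrt(529 + 1587) = sqrt(2116) = 46
θ = arctan(b/a) = arctan(-39.8372/-23) (quadrant-adjusted) = 240° = 4π/3
z = 46e^(i*4π/3)
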